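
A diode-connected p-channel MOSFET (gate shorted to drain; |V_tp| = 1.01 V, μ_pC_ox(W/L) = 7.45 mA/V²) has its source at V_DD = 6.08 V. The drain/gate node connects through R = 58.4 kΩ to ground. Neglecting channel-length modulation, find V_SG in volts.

With gate tied to drain, V_SG = V_SD ≥ V_SG − |V_tp|, so the device is in saturation.
KCL at the drain: ½ k_p (V_SG − |V_tp|)² = (V_DD − V_SG)/R.
Let x = V_SG − 1.01. Then 218 x² + x − 5.07 = 0, giving x = 0.15 V (positive root), so V_SG = 1.16 V.
I_D = (V_DD − V_SG)/R = (6.08 − 1.16) / 58.4 = 0.0842 mA.

V_SG = 1.16 V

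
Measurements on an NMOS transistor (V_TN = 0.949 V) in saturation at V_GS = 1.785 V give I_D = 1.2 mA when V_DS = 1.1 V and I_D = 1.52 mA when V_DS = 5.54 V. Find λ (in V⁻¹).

λ = 0.0643 V⁻¹

With V_GS fixed, I_D ∝ (1 + λ V_DS) in saturation, so I_D2/I_D1 = (1 + λ V_DS2)/(1 + λ V_DS1).
1.52/1.2 = 1.267 = (1 + 5.54 λ)/(1 + 1.1 λ).
Solving: λ (I_D1 V_DS2 − I_D2 V_DS1) = I_D2 − I_D1, so λ = (1.52 − 1.2) / (1.2 × 5.54 − 1.52 × 1.1) = 0.32 / 4.98 = 0.0643 V⁻¹.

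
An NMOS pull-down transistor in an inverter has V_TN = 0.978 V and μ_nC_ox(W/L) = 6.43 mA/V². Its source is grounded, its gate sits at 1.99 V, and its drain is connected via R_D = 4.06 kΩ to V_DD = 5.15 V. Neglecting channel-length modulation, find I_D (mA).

I_D = 1.22 mA

V_GS = V_G = 1.99 V, so V_ov = 1.99 − 0.978 = 1.01 V.
Assume saturation: I_D = ½ k_n V_ov² = 0.5 × 6.43 × 1.01² = 3.29 mA, giving V_DS = V_DD − I_D R_D = 5.15 − 3.29 × 4.06 = -8.22 V.
But -8.22 V < V_ov = 1.01 V, so the device is actually in triode.
In triode I_D = k_n[V_ov V_DS − ½ V_DS²] and I_D = (V_DD − V_DS)/R_D. Equating: 13.1 V_DS² − 27.42 V_DS + 5.15 = 0, giving V_DS = 0.209 V (the root below V_ov).
I_D = (5.15 − 0.209) / 4.06 = 1.22 mA.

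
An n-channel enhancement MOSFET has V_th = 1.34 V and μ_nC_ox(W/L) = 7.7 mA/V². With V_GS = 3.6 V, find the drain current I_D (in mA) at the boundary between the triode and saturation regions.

At the boundary V_DS = V_ov = V_GS − V_th = 3.6 − 1.34 = 2.26 V.
I_D = ½ k_n V_ov² = 0.5 × 7.7 × 2.26² = 19.7 mA.

I_D = 19.7 mA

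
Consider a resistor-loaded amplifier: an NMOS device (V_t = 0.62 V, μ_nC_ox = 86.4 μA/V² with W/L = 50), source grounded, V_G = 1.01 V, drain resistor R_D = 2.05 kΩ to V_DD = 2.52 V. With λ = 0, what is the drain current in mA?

V_GS = V_G = 1.01 V, so V_ov = 1.01 − 0.62 = 0.39 V.
k_n = μ_nC_ox · (W/L) = 4.32 mA/V².
Assume saturation: I_D = ½ k_n V_ov² = 0.5 × 4.32 × 0.39² = 0.329 mA, giving V_DS = V_DD − I_D R_D = 2.52 − 0.329 × 2.05 = 1.85 V.
V_DS = 1.85 V ≥ V_ov = 0.39 V, confirming saturation.

I_D = 0.329 mA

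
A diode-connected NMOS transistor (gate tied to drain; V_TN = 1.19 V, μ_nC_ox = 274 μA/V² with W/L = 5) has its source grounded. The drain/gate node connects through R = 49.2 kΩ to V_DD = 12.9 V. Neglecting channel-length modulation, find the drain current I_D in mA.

With gate tied to drain, V_GS = V_DS ≥ V_GS − V_TN, so the device is in saturation.
k_n = μ_nC_ox · (W/L) = 1.37 mA/V².
KCL at the drain: ½ k_n (V_GS − V_TN)² = (V_DD − V_GS)/R.
Let x = V_GS − 1.19. Then 33.7 x² + x − 11.71 = 0, giving x = 0.575 V (positive root), so V_GS = 1.76 V.
I_D = (V_DD − V_GS)/R = (12.9 − 1.76) / 49.2 = 0.226 mA.

I_D = 0.226 mA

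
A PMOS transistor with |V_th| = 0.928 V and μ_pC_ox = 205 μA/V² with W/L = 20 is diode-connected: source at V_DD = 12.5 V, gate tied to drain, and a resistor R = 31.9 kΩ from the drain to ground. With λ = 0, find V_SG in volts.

With gate tied to drain, V_SG = V_SD ≥ V_SG − |V_th|, so the device is in saturation.
k_p = μ_pC_ox · (W/L) = 4.1 mA/V².
KCL at the drain: ½ k_p (V_SG − |V_th|)² = (V_DD − V_SG)/R.
Let x = V_SG − 0.928. Then 65.4 x² + x − 11.57 = 0, giving x = 0.413 V (positive root), so V_SG = 1.34 V.
I_D = (V_DD − V_SG)/R = (12.5 − 1.34) / 31.9 = 0.35 mA.

V_SG = 1.34 V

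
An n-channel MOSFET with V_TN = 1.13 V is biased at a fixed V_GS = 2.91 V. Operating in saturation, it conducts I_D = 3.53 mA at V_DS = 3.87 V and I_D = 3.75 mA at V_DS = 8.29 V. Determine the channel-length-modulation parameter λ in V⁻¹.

λ = 0.0149 V⁻¹

With V_GS fixed, I_D ∝ (1 + λ V_DS) in saturation, so I_D2/I_D1 = (1 + λ V_DS2)/(1 + λ V_DS1).
3.75/3.53 = 1.062 = (1 + 8.29 λ)/(1 + 3.87 λ).
Solving: λ (I_D1 V_DS2 − I_D2 V_DS1) = I_D2 − I_D1, so λ = (3.75 − 3.53) / (3.53 × 8.29 − 3.75 × 3.87) = 0.22 / 14.8 = 0.0149 V⁻¹.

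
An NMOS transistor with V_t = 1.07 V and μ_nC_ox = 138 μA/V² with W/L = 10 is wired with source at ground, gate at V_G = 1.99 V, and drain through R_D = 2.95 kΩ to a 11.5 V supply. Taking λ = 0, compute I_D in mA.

V_GS = V_G = 1.99 V, so V_ov = 1.99 − 1.07 = 0.92 V.
k_n = μ_nC_ox · (W/L) = 1.38 mA/V².
Assume saturation: I_D = ½ k_n V_ov² = 0.5 × 1.38 × 0.92² = 0.584 mA, giving V_DS = V_DD − I_D R_D = 11.5 − 0.584 × 2.95 = 9.78 V.
V_DS = 9.78 V ≥ V_ov = 0.92 V, confirming saturation.

I_D = 0.584 mA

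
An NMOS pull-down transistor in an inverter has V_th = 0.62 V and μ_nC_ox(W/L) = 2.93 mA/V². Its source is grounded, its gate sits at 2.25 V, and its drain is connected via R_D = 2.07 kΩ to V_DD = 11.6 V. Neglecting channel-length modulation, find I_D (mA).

V_GS = V_G = 2.25 V, so V_ov = 2.25 − 0.62 = 1.63 V.
Assume saturation: I_D = ½ k_n V_ov² = 0.5 × 2.93 × 1.63² = 3.89 mA, giving V_DS = V_DD − I_D R_D = 11.6 − 3.89 × 2.07 = 3.54 V.
V_DS = 3.54 V ≥ V_ov = 1.63 V, confirming saturation.

I_D = 3.89 mA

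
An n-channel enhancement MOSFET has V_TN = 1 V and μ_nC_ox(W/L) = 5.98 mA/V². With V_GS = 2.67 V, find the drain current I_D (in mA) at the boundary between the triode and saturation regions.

At the boundary V_DS = V_ov = V_GS − V_TN = 2.67 − 1 = 1.67 V.
I_D = ½ k_n V_ov² = 0.5 × 5.98 × 1.67² = 8.34 mA.

I_D = 8.34 mA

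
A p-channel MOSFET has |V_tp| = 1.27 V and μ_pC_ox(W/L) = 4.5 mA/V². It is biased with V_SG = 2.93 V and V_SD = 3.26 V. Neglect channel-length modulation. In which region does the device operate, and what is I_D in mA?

Saturation; I_D = 6.20 mA

V_ov = V_SG − |V_tp| = 2.93 − 1.27 = 1.66 V.
Since V_SD = 3.26 V ≥ V_ov = 1.66 V, the device is in saturation.
I_D = ½ k_p V_ov² = 0.5 × 4.5 × 1.66² = 6.2 mA.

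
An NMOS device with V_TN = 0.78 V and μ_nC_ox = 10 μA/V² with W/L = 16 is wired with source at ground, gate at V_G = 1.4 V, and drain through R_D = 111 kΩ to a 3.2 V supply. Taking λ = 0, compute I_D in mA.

V_GS = V_G = 1.4 V, so V_ov = 1.4 − 0.78 = 0.62 V.
k_n = μ_nC_ox · (W/L) = 0.16 mA/V².
Assume saturation: I_D = ½ k_n V_ov² = 0.5 × 0.16 × 0.62² = 0.0308 mA, giving V_DS = V_DD − I_D R_D = 3.2 − 0.0308 × 111 = -0.213 V.
But -0.213 V < V_ov = 0.62 V, so the device is actually in triode.
In triode I_D = k_n[V_ov V_DS − ½ V_DS²] and I_D = (V_DD − V_DS)/R_D. Equating: 8.88 V_DS² − 12.01 V_DS + 3.2 = 0, giving V_DS = 0.365 V (the root below V_ov).
I_D = (3.2 − 0.365) / 111 = 0.0255 mA.

I_D = 0.0255 mA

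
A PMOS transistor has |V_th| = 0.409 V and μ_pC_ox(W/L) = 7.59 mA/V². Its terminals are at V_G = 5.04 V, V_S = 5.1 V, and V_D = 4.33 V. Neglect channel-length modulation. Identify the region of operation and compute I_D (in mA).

Cutoff; I_D = 0 mA

V_SG = V_S − V_G = 5.1 − 5.04 = 0.06 V; V_SD = V_S − V_D = 5.1 − 4.33 = 0.77 V.
V_SG = 0.06 V < |V_th| = 0.409 V, so the transistor is in cutoff.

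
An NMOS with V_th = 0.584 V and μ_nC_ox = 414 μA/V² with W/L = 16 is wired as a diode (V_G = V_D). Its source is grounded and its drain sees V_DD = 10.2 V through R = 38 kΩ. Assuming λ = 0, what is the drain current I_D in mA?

I_D = 0.246 mA

With gate tied to drain, V_GS = V_DS ≥ V_GS − V_th, so the device is in saturation.
k_n = μ_nC_ox · (W/L) = 6.624 mA/V².
KCL at the drain: ½ k_n (V_GS − V_th)² = (V_DD − V_GS)/R.
Let x = V_GS − 0.584. Then 126 x² + x − 9.616 = 0, giving x = 0.272 V (positive root), so V_GS = 0.856 V.
I_D = (V_DD − V_GS)/R = (10.2 − 0.856) / 38 = 0.246 mA.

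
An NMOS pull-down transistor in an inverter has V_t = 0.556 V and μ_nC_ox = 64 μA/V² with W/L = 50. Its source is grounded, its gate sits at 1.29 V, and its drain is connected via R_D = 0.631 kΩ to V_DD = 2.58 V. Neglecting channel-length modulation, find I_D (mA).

V_GS = V_G = 1.29 V, so V_ov = 1.29 − 0.556 = 0.734 V.
k_n = μ_nC_ox · (W/L) = 3.2 mA/V².
Assume saturation: I_D = ½ k_n V_ov² = 0.5 × 3.2 × 0.734² = 0.862 mA, giving V_DS = V_DD − I_D R_D = 2.58 − 0.862 × 0.631 = 2.04 V.
V_DS = 2.04 V ≥ V_ov = 0.734 V, confirming saturation.

I_D = 0.862 mA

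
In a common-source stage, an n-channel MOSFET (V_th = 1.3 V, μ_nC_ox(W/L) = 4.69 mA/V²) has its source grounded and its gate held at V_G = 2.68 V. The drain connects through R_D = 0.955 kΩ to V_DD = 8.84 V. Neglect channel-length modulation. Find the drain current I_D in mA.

V_GS = V_G = 2.68 V, so V_ov = 2.68 − 1.3 = 1.38 V.
Assume saturation: I_D = ½ k_n V_ov² = 0.5 × 4.69 × 1.38² = 4.47 mA, giving V_DS = V_DD − I_D R_D = 8.84 − 4.47 × 0.955 = 4.58 V.
V_DS = 4.58 V ≥ V_ov = 1.38 V, confirming saturation.

I_D = 4.47 mA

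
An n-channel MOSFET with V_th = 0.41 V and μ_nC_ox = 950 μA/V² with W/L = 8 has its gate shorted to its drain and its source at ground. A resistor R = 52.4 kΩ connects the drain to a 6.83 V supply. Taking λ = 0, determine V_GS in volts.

V_GS = 0.587 V

With gate tied to drain, V_GS = V_DS ≥ V_GS − V_th, so the device is in saturation.
k_n = μ_nC_ox · (W/L) = 7.6 mA/V².
KCL at the drain: ½ k_n (V_GS − V_th)² = (V_DD − V_GS)/R.
Let x = V_GS − 0.41. Then 199 x² + x − 6.42 = 0, giving x = 0.177 V (positive root), so V_GS = 0.587 V.
I_D = (V_DD − V_GS)/R = (6.83 − 0.587) / 52.4 = 0.119 mA.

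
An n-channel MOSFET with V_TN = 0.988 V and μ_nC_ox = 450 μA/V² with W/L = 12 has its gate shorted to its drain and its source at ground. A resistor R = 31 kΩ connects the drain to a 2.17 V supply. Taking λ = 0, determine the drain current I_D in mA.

With gate tied to drain, V_GS = V_DS ≥ V_GS − V_TN, so the device is in saturation.
k_n = μ_nC_ox · (W/L) = 5.4 mA/V².
KCL at the drain: ½ k_n (V_GS − V_TN)² = (V_DD − V_GS)/R.
Let x = V_GS − 0.988. Then 83.7 x² + x − 1.182 = 0, giving x = 0.113 V (positive root), so V_GS = 1.1 V.
I_D = (V_DD − V_GS)/R = (2.17 − 1.1) / 31 = 0.0345 mA.

I_D = 0.0345 mA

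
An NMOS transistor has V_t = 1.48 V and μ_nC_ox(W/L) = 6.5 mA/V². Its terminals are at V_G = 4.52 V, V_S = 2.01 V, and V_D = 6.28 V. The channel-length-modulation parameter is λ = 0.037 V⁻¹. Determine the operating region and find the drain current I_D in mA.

Saturation; I_D = 3.99 mA

V_GS = V_G − V_S = 4.52 − 2.01 = 2.51 V; V_DS = V_D − V_S = 6.28 − 2.01 = 4.27 V.
V_ov = V_GS − V_t = 2.51 − 1.48 = 1.03 V.
Since V_DS = 4.27 V ≥ V_ov = 1.03 V, the device is in saturation.
I_D = ½ k_n V_ov² (1 + λ V_DS) = 0.5 × 6.5 × 1.03² × (1 + 0.037 × 4.27) = 3.99 mA.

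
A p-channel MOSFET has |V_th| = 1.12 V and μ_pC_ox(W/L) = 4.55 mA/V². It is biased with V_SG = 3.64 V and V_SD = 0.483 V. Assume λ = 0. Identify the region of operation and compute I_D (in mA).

Triode; I_D = 5.01 mA

V_ov = V_SG − |V_th| = 3.64 − 1.12 = 2.52 V.
Since V_SD = 0.483 V < V_ov = 2.52 V, the device is in the triode region.
I_D = k_p [V_ov · V_SD − ½ V_SD²] = 4.55 × [2.52 × 0.483 − 0.5 × 0.483²] = 5.01 mA.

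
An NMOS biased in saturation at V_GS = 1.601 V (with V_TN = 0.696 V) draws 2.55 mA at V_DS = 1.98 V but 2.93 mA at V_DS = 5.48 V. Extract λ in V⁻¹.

λ = 0.0465 V⁻¹

With V_GS fixed, I_D ∝ (1 + λ V_DS) in saturation, so I_D2/I_D1 = (1 + λ V_DS2)/(1 + λ V_DS1).
2.93/2.55 = 1.149 = (1 + 5.48 λ)/(1 + 1.98 λ).
Solving: λ (I_D1 V_DS2 − I_D2 V_DS1) = I_D2 − I_D1, so λ = (2.93 − 2.55) / (2.55 × 5.48 − 2.93 × 1.98) = 0.38 / 8.17 = 0.0465 V⁻¹.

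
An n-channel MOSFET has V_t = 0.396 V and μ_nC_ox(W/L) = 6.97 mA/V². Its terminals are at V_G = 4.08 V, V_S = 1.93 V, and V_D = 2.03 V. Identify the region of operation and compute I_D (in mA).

V_GS = V_G − V_S = 4.08 − 1.93 = 2.15 V; V_DS = V_D − V_S = 2.03 − 1.93 = 0.1 V.
V_ov = V_GS − V_t = 2.15 − 0.396 = 1.75 V.
Since V_DS = 0.1 V < V_ov = 1.75 V, the device is in the triode region.
I_D = k_n [V_ov · V_DS − ½ V_DS²] = 6.97 × [1.75 × 0.1 − 0.5 × 0.1²] = 1.19 mA.

Triode; I_D = 1.19 mA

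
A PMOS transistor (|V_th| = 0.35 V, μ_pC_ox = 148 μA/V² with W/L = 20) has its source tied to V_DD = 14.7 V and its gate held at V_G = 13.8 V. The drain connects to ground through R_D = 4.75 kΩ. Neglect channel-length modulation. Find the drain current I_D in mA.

V_SG = V_DD − V_G = 14.7 − 13.8 = 0.9 V, so V_ov = 0.9 − 0.35 = 0.55 V.
k_p = μ_pC_ox · (W/L) = 2.96 mA/V².
Assume saturation: I_D = ½ k_p V_ov² = 0.5 × 2.96 × 0.55² = 0.448 mA, giving V_SD = V_DD − I_D R_D = 14.7 − 0.448 × 4.75 = 12.6 V.
V_SD = 12.6 V ≥ V_ov = 0.55 V, confirming saturation.

I_D = 0.448 mA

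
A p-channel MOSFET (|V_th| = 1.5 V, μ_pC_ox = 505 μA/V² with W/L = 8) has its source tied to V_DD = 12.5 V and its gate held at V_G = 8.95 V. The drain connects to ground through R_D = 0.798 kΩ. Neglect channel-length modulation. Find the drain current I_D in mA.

V_SG = V_DD − V_G = 12.5 − 8.95 = 3.55 V, so V_ov = 3.55 − 1.5 = 2.05 V.
k_p = μ_pC_ox · (W/L) = 4.04 mA/V².
Assume saturation: I_D = ½ k_p V_ov² = 0.5 × 4.04 × 2.05² = 8.49 mA, giving V_SD = V_DD − I_D R_D = 12.5 − 8.49 × 0.798 = 5.73 V.
V_SD = 5.73 V ≥ V_ov = 2.05 V, confirming saturation.

I_D = 8.49 mA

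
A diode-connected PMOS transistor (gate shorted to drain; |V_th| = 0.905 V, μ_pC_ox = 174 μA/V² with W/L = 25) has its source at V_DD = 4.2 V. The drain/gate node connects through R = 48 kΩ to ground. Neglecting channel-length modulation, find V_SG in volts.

V_SG = 1.08 V

With gate tied to drain, V_SG = V_SD ≥ V_SG − |V_th|, so the device is in saturation.
k_p = μ_pC_ox · (W/L) = 4.35 mA/V².
KCL at the drain: ½ k_p (V_SG − |V_th|)² = (V_DD − V_SG)/R.
Let x = V_SG − 0.905. Then 104 x² + x − 3.295 = 0, giving x = 0.173 V (positive root), so V_SG = 1.08 V.
I_D = (V_DD − V_SG)/R = (4.2 − 1.08) / 48 = 0.065 mA.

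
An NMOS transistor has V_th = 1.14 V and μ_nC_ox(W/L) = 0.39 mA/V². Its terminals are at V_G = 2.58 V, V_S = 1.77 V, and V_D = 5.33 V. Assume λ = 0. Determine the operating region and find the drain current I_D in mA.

Cutoff; I_D = 0 mA

V_GS = V_G − V_S = 2.58 − 1.77 = 0.81 V; V_DS = V_D − V_S = 5.33 − 1.77 = 3.56 V.
V_GS = 0.81 V < V_th = 1.14 V, so the transistor is in cutoff.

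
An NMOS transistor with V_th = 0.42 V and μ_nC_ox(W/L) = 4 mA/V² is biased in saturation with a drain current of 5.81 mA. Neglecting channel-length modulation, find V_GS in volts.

V_GS = 2.12 V

In saturation I_D = ½ k_n (V_GS − V_th)², so V_GS − V_th = √(2 I_D / k_n) = √(2 × 5.81 / 4) = 1.7 V.
V_GS = 0.42 + 1.7 = 2.12 V.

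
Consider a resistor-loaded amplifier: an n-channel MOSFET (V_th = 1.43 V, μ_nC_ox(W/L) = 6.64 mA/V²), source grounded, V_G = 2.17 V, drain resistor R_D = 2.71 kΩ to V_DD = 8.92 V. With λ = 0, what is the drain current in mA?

V_GS = V_G = 2.17 V, so V_ov = 2.17 − 1.43 = 0.74 V.
Assume saturation: I_D = ½ k_n V_ov² = 0.5 × 6.64 × 0.74² = 1.82 mA, giving V_DS = V_DD − I_D R_D = 8.92 − 1.82 × 2.71 = 3.99 V.
V_DS = 3.99 V ≥ V_ov = 0.74 V, confirming saturation.

I_D = 1.82 mA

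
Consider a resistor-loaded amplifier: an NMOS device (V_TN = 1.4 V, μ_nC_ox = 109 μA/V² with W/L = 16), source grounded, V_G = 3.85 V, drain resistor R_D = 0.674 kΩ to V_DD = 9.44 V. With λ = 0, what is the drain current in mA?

V_GS = V_G = 3.85 V, so V_ov = 3.85 − 1.4 = 2.45 V.
k_n = μ_nC_ox · (W/L) = 1.744 mA/V².
Assume saturation: I_D = ½ k_n V_ov² = 0.5 × 1.744 × 2.45² = 5.23 mA, giving V_DS = V_DD − I_D R_D = 9.44 − 5.23 × 0.674 = 5.91 V.
V_DS = 5.91 V ≥ V_ov = 2.45 V, confirming saturation.

I_D = 5.23 mA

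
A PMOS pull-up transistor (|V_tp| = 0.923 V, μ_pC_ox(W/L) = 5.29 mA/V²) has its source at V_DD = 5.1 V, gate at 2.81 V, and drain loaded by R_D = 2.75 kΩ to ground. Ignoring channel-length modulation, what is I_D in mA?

V_SG = V_DD − V_G = 5.1 − 2.81 = 2.29 V, so V_ov = 2.29 − 0.923 = 1.37 V.
Assume saturation: I_D = ½ k_p V_ov² = 0.5 × 5.29 × 1.37² = 4.94 mA, giving V_SD = V_DD − I_D R_D = 5.1 − 4.94 × 2.75 = -8.49 V.
But -8.49 V < V_ov = 1.37 V, so the device is actually in triode.
In triode I_D = k_p[V_ov V_SD − ½ V_SD²] and I_D = (V_DD − V_SD)/R_D. Equating: 7.27 V_SD² − 20.89 V_SD + 5.1 = 0, giving V_SD = 0.269 V (the root below V_ov).
I_D = (5.1 − 0.269) / 2.75 = 1.76 mA.

I_D = 1.76 mA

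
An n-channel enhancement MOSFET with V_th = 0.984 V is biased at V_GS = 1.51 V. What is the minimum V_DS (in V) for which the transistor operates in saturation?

V_DS,sat = 0.526 V

The boundary between triode and saturation is V_DS = V_GS − V_th = V_ov.
V_ov = 1.51 − 0.984 = 0.526 V.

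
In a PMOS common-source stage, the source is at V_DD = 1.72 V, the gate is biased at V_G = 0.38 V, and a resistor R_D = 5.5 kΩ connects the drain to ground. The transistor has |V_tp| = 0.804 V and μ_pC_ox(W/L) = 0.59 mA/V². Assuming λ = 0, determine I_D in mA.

I_D = 0.0848 mA

V_SG = V_DD − V_G = 1.72 − 0.38 = 1.34 V, so V_ov = 1.34 − 0.804 = 0.536 V.
Assume saturation: I_D = ½ k_p V_ov² = 0.5 × 0.59 × 0.536² = 0.0848 mA, giving V_SD = V_DD − I_D R_D = 1.72 − 0.0848 × 5.5 = 1.25 V.
V_SD = 1.25 V ≥ V_ov = 0.536 V, confirming saturation.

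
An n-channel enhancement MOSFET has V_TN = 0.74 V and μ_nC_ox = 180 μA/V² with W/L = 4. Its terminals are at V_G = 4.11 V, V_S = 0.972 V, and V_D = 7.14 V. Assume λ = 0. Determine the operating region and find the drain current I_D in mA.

V_GS = V_G − V_S = 4.11 − 0.972 = 3.14 V; V_DS = V_D − V_S = 7.14 − 0.972 = 6.17 V.
k_n = μ_nC_ox · (W/L) = 0.72 mA/V².
V_ov = V_GS − V_TN = 3.14 − 0.74 = 2.4 V.
Since V_DS = 6.17 V ≥ V_ov = 2.4 V, the device is in saturation.
I_D = ½ k_n V_ov² = 0.5 × 0.72 × 2.4² = 2.07 mA.

Saturation; I_D = 2.07 mA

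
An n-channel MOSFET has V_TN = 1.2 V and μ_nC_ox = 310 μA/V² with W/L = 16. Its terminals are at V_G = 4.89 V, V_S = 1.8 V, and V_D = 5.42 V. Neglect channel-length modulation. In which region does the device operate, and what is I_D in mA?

V_GS = V_G − V_S = 4.89 − 1.8 = 3.09 V; V_DS = V_D − V_S = 5.42 − 1.8 = 3.62 V.
k_n = μ_nC_ox · (W/L) = 4.96 mA/V².
V_ov = V_GS − V_TN = 3.09 − 1.2 = 1.89 V.
Since V_DS = 3.62 V ≥ V_ov = 1.89 V, the device is in saturation.
I_D = ½ k_n V_ov² = 0.5 × 4.96 × 1.89² = 8.86 mA.

Saturation; I_D = 8.86 mA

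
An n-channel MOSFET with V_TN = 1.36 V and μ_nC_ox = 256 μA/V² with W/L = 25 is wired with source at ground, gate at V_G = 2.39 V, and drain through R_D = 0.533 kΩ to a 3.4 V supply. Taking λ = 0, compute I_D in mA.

I_D = 3.39 mA

V_GS = V_G = 2.39 V, so V_ov = 2.39 − 1.36 = 1.03 V.
k_n = μ_nC_ox · (W/L) = 6.4 mA/V².
Assume saturation: I_D = ½ k_n V_ov² = 0.5 × 6.4 × 1.03² = 3.39 mA, giving V_DS = V_DD − I_D R_D = 3.4 − 3.39 × 0.533 = 1.59 V.
V_DS = 1.59 V ≥ V_ov = 1.03 V, confirming saturation.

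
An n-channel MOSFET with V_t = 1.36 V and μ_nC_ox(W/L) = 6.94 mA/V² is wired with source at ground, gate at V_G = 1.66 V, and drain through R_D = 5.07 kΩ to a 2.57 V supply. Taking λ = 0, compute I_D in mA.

I_D = 0.312 mA

V_GS = V_G = 1.66 V, so V_ov = 1.66 − 1.36 = 0.3 V.
Assume saturation: I_D = ½ k_n V_ov² = 0.5 × 6.94 × 0.3² = 0.312 mA, giving V_DS = V_DD − I_D R_D = 2.57 − 0.312 × 5.07 = 0.987 V.
V_DS = 0.987 V ≥ V_ov = 0.3 V, confirming saturation.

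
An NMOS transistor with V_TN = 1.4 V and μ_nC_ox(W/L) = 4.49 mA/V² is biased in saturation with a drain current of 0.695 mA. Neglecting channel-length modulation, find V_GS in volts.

V_GS = 1.96 V

In saturation I_D = ½ k_n (V_GS − V_TN)², so V_GS − V_TN = √(2 I_D / k_n) = √(2 × 0.695 / 4.49) = 0.556 V.
V_GS = 1.4 + 0.556 = 1.96 V.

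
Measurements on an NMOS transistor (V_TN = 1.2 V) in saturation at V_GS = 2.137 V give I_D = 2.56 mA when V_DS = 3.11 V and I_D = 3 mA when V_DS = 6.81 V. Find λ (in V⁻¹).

λ = 0.0543 V⁻¹

With V_GS fixed, I_D ∝ (1 + λ V_DS) in saturation, so I_D2/I_D1 = (1 + λ V_DS2)/(1 + λ V_DS1).
3/2.56 = 1.172 = (1 + 6.81 λ)/(1 + 3.11 λ).
Solving: λ (I_D1 V_DS2 − I_D2 V_DS1) = I_D2 − I_D1, so λ = (3 − 2.56) / (2.56 × 6.81 − 3 × 3.11) = 0.44 / 8.1 = 0.0543 V⁻¹.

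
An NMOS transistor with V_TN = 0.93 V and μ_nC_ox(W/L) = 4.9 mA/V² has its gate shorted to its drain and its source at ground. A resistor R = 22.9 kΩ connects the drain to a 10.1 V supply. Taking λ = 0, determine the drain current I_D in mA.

With gate tied to drain, V_GS = V_DS ≥ V_GS − V_TN, so the device is in saturation.
KCL at the drain: ½ k_n (V_GS − V_TN)² = (V_DD − V_GS)/R.
Let x = V_GS − 0.93. Then 56.1 x² + x − 9.17 = 0, giving x = 0.395 V (positive root), so V_GS = 1.33 V.
I_D = (V_DD − V_GS)/R = (10.1 − 1.33) / 22.9 = 0.383 mA.

I_D = 0.383 mA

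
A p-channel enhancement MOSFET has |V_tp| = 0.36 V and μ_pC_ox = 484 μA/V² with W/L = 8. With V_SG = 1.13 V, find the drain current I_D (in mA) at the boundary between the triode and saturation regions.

At the boundary V_SD = V_ov = V_SG − |V_tp| = 1.13 − 0.36 = 0.77 V.
k_p = μ_pC_ox · (W/L) = 3.872 mA/V².
I_D = ½ k_p V_ov² = 0.5 × 3.872 × 0.77² = 1.15 mA.

I_D = 1.15 mA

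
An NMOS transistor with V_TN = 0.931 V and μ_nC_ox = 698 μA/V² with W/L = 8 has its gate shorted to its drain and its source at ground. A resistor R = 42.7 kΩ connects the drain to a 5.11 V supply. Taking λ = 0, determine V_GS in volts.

V_GS = 1.11 V

With gate tied to drain, V_GS = V_DS ≥ V_GS − V_TN, so the device is in saturation.
k_n = μ_nC_ox · (W/L) = 5.584 mA/V².
KCL at the drain: ½ k_n (V_GS − V_TN)² = (V_DD − V_GS)/R.
Let x = V_GS − 0.931. Then 119 x² + x − 4.179 = 0, giving x = 0.183 V (positive root), so V_GS = 1.11 V.
I_D = (V_DD − V_GS)/R = (5.11 − 1.11) / 42.7 = 0.0936 mA.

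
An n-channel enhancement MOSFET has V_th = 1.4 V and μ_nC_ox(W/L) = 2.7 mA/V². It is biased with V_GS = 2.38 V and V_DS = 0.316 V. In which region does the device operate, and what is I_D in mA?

V_ov = V_GS − V_th = 2.38 − 1.4 = 0.98 V.
Since V_DS = 0.316 V < V_ov = 0.98 V, the device is in the triode region.
I_D = k_n [V_ov · V_DS − ½ V_DS²] = 2.7 × [0.98 × 0.316 − 0.5 × 0.316²] = 0.701 mA.

Triode; I_D = 0.701 mA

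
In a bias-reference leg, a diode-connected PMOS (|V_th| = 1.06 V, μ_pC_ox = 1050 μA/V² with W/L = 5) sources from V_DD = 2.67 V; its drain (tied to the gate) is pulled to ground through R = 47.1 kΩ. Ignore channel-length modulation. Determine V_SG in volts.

With gate tied to drain, V_SG = V_SD ≥ V_SG − |V_th|, so the device is in saturation.
k_p = μ_pC_ox · (W/L) = 5.25 mA/V².
KCL at the drain: ½ k_p (V_SG − |V_th|)² = (V_DD − V_SG)/R.
Let x = V_SG − 1.06. Then 124 x² + x − 1.61 = 0, giving x = 0.11 V (positive root), so V_SG = 1.17 V.
I_D = (V_DD − V_SG)/R = (2.67 − 1.17) / 47.1 = 0.0318 mA.

V_SG = 1.17 V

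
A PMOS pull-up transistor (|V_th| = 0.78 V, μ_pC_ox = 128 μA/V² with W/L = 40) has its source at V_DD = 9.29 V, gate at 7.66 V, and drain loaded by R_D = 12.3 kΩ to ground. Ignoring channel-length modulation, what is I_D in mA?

V_SG = V_DD − V_G = 9.29 − 7.66 = 1.63 V, so V_ov = 1.63 − 0.78 = 0.85 V.
k_p = μ_pC_ox · (W/L) = 5.12 mA/V².
Assume saturation: I_D = ½ k_p V_ov² = 0.5 × 5.12 × 0.85² = 1.85 mA, giving V_SD = V_DD − I_D R_D = 9.29 − 1.85 × 12.3 = -13.5 V.
But -13.5 V < V_ov = 0.85 V, so the device is actually in triode.
In triode I_D = k_p[V_ov V_SD − ½ V_SD²] and I_D = (V_DD − V_SD)/R_D. Equating: 31.5 V_SD² − 54.53 V_SD + 9.29 = 0, giving V_SD = 0.192 V (the root below V_ov).
I_D = (9.29 − 0.192) / 12.3 = 0.74 mA.

I_D = 0.740 mA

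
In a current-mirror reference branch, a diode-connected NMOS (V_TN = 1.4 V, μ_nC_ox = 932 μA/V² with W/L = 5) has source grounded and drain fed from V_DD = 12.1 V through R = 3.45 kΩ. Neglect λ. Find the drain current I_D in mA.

With gate tied to drain, V_GS = V_DS ≥ V_GS − V_TN, so the device is in saturation.
k_n = μ_nC_ox · (W/L) = 4.66 mA/V².
KCL at the drain: ½ k_n (V_GS − V_TN)² = (V_DD − V_GS)/R.
Let x = V_GS − 1.4. Then 8.04 x² + x − 10.7 = 0, giving x = 1.09 V (positive root), so V_GS = 2.49 V.
I_D = (V_DD − V_GS)/R = (12.1 − 2.49) / 3.45 = 2.78 mA.

I_D = 2.78 mA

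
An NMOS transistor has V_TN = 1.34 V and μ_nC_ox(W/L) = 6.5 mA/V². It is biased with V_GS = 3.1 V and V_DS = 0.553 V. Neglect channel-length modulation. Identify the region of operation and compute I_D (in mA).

Triode; I_D = 5.33 mA

V_ov = V_GS − V_TN = 3.1 − 1.34 = 1.76 V.
Since V_DS = 0.553 V < V_ov = 1.76 V, the device is in the triode region.
I_D = k_n [V_ov · V_DS − ½ V_DS²] = 6.5 × [1.76 × 0.553 − 0.5 × 0.553²] = 5.33 mA.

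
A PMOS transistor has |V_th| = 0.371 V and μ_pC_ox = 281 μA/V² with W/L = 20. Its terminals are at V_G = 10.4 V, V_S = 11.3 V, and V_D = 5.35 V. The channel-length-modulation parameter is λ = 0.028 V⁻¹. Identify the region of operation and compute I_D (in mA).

V_SG = V_S − V_G = 11.3 − 10.4 = 0.9 V; V_SD = V_S − V_D = 11.3 − 5.35 = 5.95 V.
k_p = μ_pC_ox · (W/L) = 5.62 mA/V².
V_ov = V_SG − |V_th| = 0.9 − 0.371 = 0.529 V.
Since V_SD = 5.95 V ≥ V_ov = 0.529 V, the device is in saturation.
I_D = ½ k_p V_ov² (1 + λ V_SD) = 0.5 × 5.62 × 0.529² × (1 + 0.028 × 5.95) = 0.917 mA.

Saturation; I_D = 0.917 mA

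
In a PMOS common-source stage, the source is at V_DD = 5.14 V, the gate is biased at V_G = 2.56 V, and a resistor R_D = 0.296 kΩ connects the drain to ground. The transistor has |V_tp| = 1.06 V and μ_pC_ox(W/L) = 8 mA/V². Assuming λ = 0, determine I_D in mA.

V_SG = V_DD − V_G = 5.14 − 2.56 = 2.58 V, so V_ov = 2.58 − 1.06 = 1.52 V.
Assume saturation: I_D = ½ k_p V_ov² = 0.5 × 8 × 1.52² = 9.24 mA, giving V_SD = V_DD − I_D R_D = 5.14 − 9.24 × 0.296 = 2.4 V.
V_SD = 2.4 V ≥ V_ov = 1.52 V, confirming saturation.

I_D = 9.24 mA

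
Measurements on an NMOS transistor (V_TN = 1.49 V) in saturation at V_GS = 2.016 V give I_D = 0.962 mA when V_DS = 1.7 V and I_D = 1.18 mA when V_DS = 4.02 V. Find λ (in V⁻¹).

λ = 0.117 V⁻¹

With V_GS fixed, I_D ∝ (1 + λ V_DS) in saturation, so I_D2/I_D1 = (1 + λ V_DS2)/(1 + λ V_DS1).
1.18/0.962 = 1.227 = (1 + 4.02 λ)/(1 + 1.7 λ).
Solving: λ (I_D1 V_DS2 − I_D2 V_DS1) = I_D2 − I_D1, so λ = (1.18 − 0.962) / (0.962 × 4.02 − 1.18 × 1.7) = 0.218 / 1.86 = 0.117 V⁻¹.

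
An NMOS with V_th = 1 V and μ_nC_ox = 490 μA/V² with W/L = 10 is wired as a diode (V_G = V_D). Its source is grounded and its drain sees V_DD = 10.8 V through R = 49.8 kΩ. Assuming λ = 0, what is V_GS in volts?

V_GS = 1.28 V

With gate tied to drain, V_GS = V_DS ≥ V_GS − V_th, so the device is in saturation.
k_n = μ_nC_ox · (W/L) = 4.9 mA/V².
KCL at the drain: ½ k_n (V_GS − V_th)² = (V_DD − V_GS)/R.
Let x = V_GS − 1. Then 122 x² + x − 9.8 = 0, giving x = 0.279 V (positive root), so V_GS = 1.28 V.
I_D = (V_DD − V_GS)/R = (10.8 − 1.28) / 49.8 = 0.191 mA.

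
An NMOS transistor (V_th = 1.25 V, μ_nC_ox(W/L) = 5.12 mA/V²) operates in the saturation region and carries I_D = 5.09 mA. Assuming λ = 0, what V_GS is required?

V_GS = 2.66 V

In saturation I_D = ½ k_n (V_GS − V_th)², so V_GS − V_th = √(2 I_D / k_n) = √(2 × 5.09 / 5.12) = 1.41 V.
V_GS = 1.25 + 1.41 = 2.66 V.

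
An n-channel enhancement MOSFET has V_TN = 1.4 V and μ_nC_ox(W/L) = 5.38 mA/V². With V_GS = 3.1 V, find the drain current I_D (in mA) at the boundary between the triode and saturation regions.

I_D = 7.77 mA

At the boundary V_DS = V_ov = V_GS − V_TN = 3.1 − 1.4 = 1.7 V.
I_D = ½ k_n V_ov² = 0.5 × 5.38 × 1.7² = 7.77 mA.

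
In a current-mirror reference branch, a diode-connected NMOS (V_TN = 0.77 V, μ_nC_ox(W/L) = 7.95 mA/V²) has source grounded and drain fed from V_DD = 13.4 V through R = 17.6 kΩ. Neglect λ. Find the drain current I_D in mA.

I_D = 0.694 mA

With gate tied to drain, V_GS = V_DS ≥ V_GS − V_TN, so the device is in saturation.
KCL at the drain: ½ k_n (V_GS − V_TN)² = (V_DD − V_GS)/R.
Let x = V_GS − 0.77. Then 70 x² + x − 12.63 = 0, giving x = 0.418 V (positive root), so V_GS = 1.19 V.
I_D = (V_DD − V_GS)/R = (13.4 − 1.19) / 17.6 = 0.694 mA.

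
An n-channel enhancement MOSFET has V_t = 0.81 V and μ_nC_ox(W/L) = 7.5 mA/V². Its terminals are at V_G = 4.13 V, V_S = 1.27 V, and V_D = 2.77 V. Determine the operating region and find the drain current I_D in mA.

Triode; I_D = 14.6 mA

V_GS = V_G − V_S = 4.13 − 1.27 = 2.86 V; V_DS = V_D − V_S = 2.77 − 1.27 = 1.5 V.
V_ov = V_GS − V_t = 2.86 − 0.81 = 2.05 V.
Since V_DS = 1.5 V < V_ov = 2.05 V, the device is in the triode region.
I_D = k_n [V_ov · V_DS − ½ V_DS²] = 7.5 × [2.05 × 1.5 − 0.5 × 1.5²] = 14.6 mA.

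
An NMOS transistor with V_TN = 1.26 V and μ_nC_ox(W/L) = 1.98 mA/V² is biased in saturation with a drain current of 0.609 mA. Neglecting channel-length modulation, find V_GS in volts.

V_GS = 2.04 V

In saturation I_D = ½ k_n (V_GS − V_TN)², so V_GS − V_TN = √(2 I_D / k_n) = √(2 × 0.609 / 1.98) = 0.784 V.
V_GS = 1.26 + 0.784 = 2.04 V.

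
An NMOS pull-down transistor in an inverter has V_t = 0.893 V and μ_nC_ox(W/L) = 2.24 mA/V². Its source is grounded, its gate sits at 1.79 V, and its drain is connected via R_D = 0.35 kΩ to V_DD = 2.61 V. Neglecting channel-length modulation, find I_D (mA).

I_D = 0.901 mA

V_GS = V_G = 1.79 V, so V_ov = 1.79 − 0.893 = 0.897 V.
Assume saturation: I_D = ½ k_n V_ov² = 0.5 × 2.24 × 0.897² = 0.901 mA, giving V_DS = V_DD − I_D R_D = 2.61 − 0.901 × 0.35 = 2.29 V.
V_DS = 2.29 V ≥ V_ov = 0.897 V, confirming saturation.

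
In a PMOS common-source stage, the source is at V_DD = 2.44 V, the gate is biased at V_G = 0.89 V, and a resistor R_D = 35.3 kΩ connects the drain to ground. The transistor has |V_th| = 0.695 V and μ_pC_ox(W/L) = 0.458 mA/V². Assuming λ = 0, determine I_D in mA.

I_D = 0.0639 mA

V_SG = V_DD − V_G = 2.44 − 0.89 = 1.55 V, so V_ov = 1.55 − 0.695 = 0.855 V.
Assume saturation: I_D = ½ k_p V_ov² = 0.5 × 0.458 × 0.855² = 0.167 mA, giving V_SD = V_DD − I_D R_D = 2.44 − 0.167 × 35.3 = -3.47 V.
But -3.47 V < V_ov = 0.855 V, so the device is actually in triode.
In triode I_D = k_p[V_ov V_SD − ½ V_SD²] and I_D = (V_DD − V_SD)/R_D. Equating: 8.08 V_SD² − 14.82 V_SD + 2.44 = 0, giving V_SD = 0.183 V (the root below V_ov).
I_D = (2.44 − 0.183) / 35.3 = 0.0639 mA.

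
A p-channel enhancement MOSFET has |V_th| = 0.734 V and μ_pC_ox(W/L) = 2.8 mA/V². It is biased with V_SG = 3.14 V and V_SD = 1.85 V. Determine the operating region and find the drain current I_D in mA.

V_ov = V_SG − |V_th| = 3.14 − 0.734 = 2.41 V.
Since V_SD = 1.85 V < V_ov = 2.41 V, the device is in the triode region.
I_D = k_p [V_ov · V_SD − ½ V_SD²] = 2.8 × [2.41 × 1.85 − 0.5 × 1.85²] = 7.67 mA.

Triode; I_D = 7.67 mA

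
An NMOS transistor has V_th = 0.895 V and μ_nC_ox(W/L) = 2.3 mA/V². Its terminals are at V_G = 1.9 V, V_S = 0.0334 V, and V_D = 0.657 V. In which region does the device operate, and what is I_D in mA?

Triode; I_D = 0.946 mA

V_GS = V_G − V_S = 1.9 − 0.0334 = 1.87 V; V_DS = V_D − V_S = 0.657 − 0.0334 = 0.624 V.
V_ov = V_GS − V_th = 1.87 − 0.895 = 0.972 V.
Since V_DS = 0.624 V < V_ov = 0.972 V, the device is in the triode region.
I_D = k_n [V_ov · V_DS − ½ V_DS²] = 2.3 × [0.972 × 0.624 − 0.5 × 0.624²] = 0.946 mA.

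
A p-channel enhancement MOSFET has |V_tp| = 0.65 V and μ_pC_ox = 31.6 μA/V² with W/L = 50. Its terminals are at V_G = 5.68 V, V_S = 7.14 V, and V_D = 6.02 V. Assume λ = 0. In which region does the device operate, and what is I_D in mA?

Saturation; I_D = 0.518 mA

V_SG = V_S − V_G = 7.14 − 5.68 = 1.46 V; V_SD = V_S − V_D = 7.14 − 6.02 = 1.12 V.
k_p = μ_pC_ox · (W/L) = 1.58 mA/V².
V_ov = V_SG − |V_tp| = 1.46 − 0.65 = 0.81 V.
Since V_SD = 1.12 V ≥ V_ov = 0.81 V, the device is in saturation.
I_D = ½ k_p V_ov² = 0.5 × 1.58 × 0.81² = 0.518 mA.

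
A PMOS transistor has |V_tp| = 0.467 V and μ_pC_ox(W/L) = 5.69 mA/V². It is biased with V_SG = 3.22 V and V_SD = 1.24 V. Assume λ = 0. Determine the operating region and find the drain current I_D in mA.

Triode; I_D = 15.0 mA

V_ov = V_SG − |V_tp| = 3.22 − 0.467 = 2.75 V.
Since V_SD = 1.24 V < V_ov = 2.75 V, the device is in the triode region.
I_D = k_p [V_ov · V_SD − ½ V_SD²] = 5.69 × [2.75 × 1.24 − 0.5 × 1.24²] = 15 mA.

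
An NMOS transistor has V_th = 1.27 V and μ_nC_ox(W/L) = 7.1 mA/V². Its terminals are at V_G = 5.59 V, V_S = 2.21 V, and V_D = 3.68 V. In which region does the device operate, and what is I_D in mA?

Triode; I_D = 14.4 mA

V_GS = V_G − V_S = 5.59 − 2.21 = 3.38 V; V_DS = V_D − V_S = 3.68 − 2.21 = 1.47 V.
V_ov = V_GS − V_th = 3.38 − 1.27 = 2.11 V.
Since V_DS = 1.47 V < V_ov = 2.11 V, the device is in the triode region.
I_D = k_n [V_ov · V_DS − ½ V_DS²] = 7.1 × [2.11 × 1.47 − 0.5 × 1.47²] = 14.4 mA.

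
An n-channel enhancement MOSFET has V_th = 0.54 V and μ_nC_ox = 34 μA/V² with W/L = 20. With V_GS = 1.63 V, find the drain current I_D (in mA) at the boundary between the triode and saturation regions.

At the boundary V_DS = V_ov = V_GS − V_th = 1.63 − 0.54 = 1.09 V.
k_n = μ_nC_ox · (W/L) = 0.68 mA/V².
I_D = ½ k_n V_ov² = 0.5 × 0.68 × 1.09² = 0.404 mA.

I_D = 0.404 mA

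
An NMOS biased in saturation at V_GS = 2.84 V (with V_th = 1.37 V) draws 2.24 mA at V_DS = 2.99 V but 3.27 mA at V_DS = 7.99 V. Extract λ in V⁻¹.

λ = 0.127 V⁻¹

With V_GS fixed, I_D ∝ (1 + λ V_DS) in saturation, so I_D2/I_D1 = (1 + λ V_DS2)/(1 + λ V_DS1).
3.27/2.24 = 1.46 = (1 + 7.99 λ)/(1 + 2.99 λ).
Solving: λ (I_D1 V_DS2 − I_D2 V_DS1) = I_D2 − I_D1, so λ = (3.27 − 2.24) / (2.24 × 7.99 − 3.27 × 2.99) = 1.03 / 8.12 = 0.127 V⁻¹.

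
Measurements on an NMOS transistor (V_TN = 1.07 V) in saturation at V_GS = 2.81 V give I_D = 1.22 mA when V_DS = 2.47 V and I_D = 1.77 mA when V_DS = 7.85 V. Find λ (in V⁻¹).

λ = 0.106 V⁻¹

With V_GS fixed, I_D ∝ (1 + λ V_DS) in saturation, so I_D2/I_D1 = (1 + λ V_DS2)/(1 + λ V_DS1).
1.77/1.22 = 1.451 = (1 + 7.85 λ)/(1 + 2.47 λ).
Solving: λ (I_D1 V_DS2 − I_D2 V_DS1) = I_D2 − I_D1, so λ = (1.77 − 1.22) / (1.22 × 7.85 − 1.77 × 2.47) = 0.55 / 5.21 = 0.106 V⁻¹.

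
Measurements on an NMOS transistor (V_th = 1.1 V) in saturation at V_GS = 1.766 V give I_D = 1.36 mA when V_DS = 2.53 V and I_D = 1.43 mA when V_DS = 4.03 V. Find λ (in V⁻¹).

λ = 0.0376 V⁻¹

With V_GS fixed, I_D ∝ (1 + λ V_DS) in saturation, so I_D2/I_D1 = (1 + λ V_DS2)/(1 + λ V_DS1).
1.43/1.36 = 1.051 = (1 + 4.03 λ)/(1 + 2.53 λ).
Solving: λ (I_D1 V_DS2 − I_D2 V_DS1) = I_D2 − I_D1, so λ = (1.43 − 1.36) / (1.36 × 4.03 − 1.43 × 2.53) = 0.07 / 1.86 = 0.0376 V⁻¹.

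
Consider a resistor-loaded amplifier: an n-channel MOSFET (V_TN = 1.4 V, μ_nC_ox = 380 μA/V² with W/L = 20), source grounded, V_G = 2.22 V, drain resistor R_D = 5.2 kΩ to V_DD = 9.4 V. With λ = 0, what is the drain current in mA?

I_D = 1.74 mA

V_GS = V_G = 2.22 V, so V_ov = 2.22 − 1.4 = 0.82 V.
k_n = μ_nC_ox · (W/L) = 7.6 mA/V².
Assume saturation: I_D = ½ k_n V_ov² = 0.5 × 7.6 × 0.82² = 2.56 mA, giving V_DS = V_DD − I_D R_D = 9.4 − 2.56 × 5.2 = -3.89 V.
But -3.89 V < V_ov = 0.82 V, so the device is actually in triode.
In triode I_D = k_n[V_ov V_DS − ½ V_DS²] and I_D = (V_DD − V_DS)/R_D. Equating: 19.8 V_DS² − 33.41 V_DS + 9.4 = 0, giving V_DS = 0.357 V (the root below V_ov).
I_D = (9.4 − 0.357) / 5.2 = 1.74 mA.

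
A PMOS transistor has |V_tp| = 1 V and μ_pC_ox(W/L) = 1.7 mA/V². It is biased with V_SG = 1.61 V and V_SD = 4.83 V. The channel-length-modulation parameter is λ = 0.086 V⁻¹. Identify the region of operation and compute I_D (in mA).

V_ov = V_SG − |V_tp| = 1.61 − 1 = 0.61 V.
Since V_SD = 4.83 V ≥ V_ov = 0.61 V, the device is in saturation.
I_D = ½ k_p V_ov² (1 + λ V_SD) = 0.5 × 1.7 × 0.61² × (1 + 0.086 × 4.83) = 0.448 mA.

Saturation; I_D = 0.448 mA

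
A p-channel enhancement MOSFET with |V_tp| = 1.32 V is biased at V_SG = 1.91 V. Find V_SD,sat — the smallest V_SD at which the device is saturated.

The boundary between triode and saturation is V_SD = V_SG − |V_tp| = V_ov.
V_ov = 1.91 − 1.32 = 0.59 V.

V_SD,sat = 0.590 V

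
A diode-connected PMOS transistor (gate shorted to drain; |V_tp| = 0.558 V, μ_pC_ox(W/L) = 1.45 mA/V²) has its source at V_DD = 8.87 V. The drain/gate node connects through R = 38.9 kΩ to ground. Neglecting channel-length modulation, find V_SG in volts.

With gate tied to drain, V_SG = V_SD ≥ V_SG − |V_tp|, so the device is in saturation.
KCL at the drain: ½ k_p (V_SG − |V_tp|)² = (V_DD − V_SG)/R.
Let x = V_SG − 0.558. Then 28.2 x² + x − 8.312 = 0, giving x = 0.525 V (positive root), so V_SG = 1.08 V.
I_D = (V_DD − V_SG)/R = (8.87 − 1.08) / 38.9 = 0.2 mA.

V_SG = 1.08 V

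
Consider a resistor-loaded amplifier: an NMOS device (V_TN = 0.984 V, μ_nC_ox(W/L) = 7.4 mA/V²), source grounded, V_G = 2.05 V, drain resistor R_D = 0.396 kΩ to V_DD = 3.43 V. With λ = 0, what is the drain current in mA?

I_D = 4.20 mA

V_GS = V_G = 2.05 V, so V_ov = 2.05 − 0.984 = 1.07 V.
Assume saturation: I_D = ½ k_n V_ov² = 0.5 × 7.4 × 1.07² = 4.2 mA, giving V_DS = V_DD − I_D R_D = 3.43 − 4.2 × 0.396 = 1.77 V.
V_DS = 1.77 V ≥ V_ov = 1.07 V, confirming saturation.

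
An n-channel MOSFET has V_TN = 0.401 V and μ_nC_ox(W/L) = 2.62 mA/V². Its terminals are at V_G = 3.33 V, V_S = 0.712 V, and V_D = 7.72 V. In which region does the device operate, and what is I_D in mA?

Saturation; I_D = 6.44 mA

V_GS = V_G − V_S = 3.33 − 0.712 = 2.62 V; V_DS = V_D − V_S = 7.72 − 0.712 = 7.01 V.
V_ov = V_GS − V_TN = 2.62 − 0.401 = 2.22 V.
Since V_DS = 7.01 V ≥ V_ov = 2.22 V, the device is in saturation.
I_D = ½ k_n V_ov² = 0.5 × 2.62 × 2.22² = 6.44 mA.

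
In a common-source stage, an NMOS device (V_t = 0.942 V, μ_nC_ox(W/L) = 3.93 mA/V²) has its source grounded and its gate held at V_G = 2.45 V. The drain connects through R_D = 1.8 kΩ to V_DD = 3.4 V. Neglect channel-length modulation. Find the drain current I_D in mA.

I_D = 1.71 mA

V_GS = V_G = 2.45 V, so V_ov = 2.45 − 0.942 = 1.51 V.
Assume saturation: I_D = ½ k_n V_ov² = 0.5 × 3.93 × 1.51² = 4.47 mA, giving V_DS = V_DD − I_D R_D = 3.4 − 4.47 × 1.8 = -4.64 V.
But -4.64 V < V_ov = 1.51 V, so the device is actually in triode.
In triode I_D = k_n[V_ov V_DS − ½ V_DS²] and I_D = (V_DD − V_DS)/R_D. Equating: 3.54 V_DS² − 11.67 V_DS + 3.4 = 0, giving V_DS = 0.323 V (the root below V_ov).
I_D = (3.4 − 0.323) / 1.8 = 1.71 mA.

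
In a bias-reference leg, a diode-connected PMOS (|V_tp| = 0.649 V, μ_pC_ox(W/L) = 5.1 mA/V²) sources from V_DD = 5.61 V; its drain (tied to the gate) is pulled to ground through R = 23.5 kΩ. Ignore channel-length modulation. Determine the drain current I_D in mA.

With gate tied to drain, V_SG = V_SD ≥ V_SG − |V_tp|, so the device is in saturation.
KCL at the drain: ½ k_p (V_SG − |V_tp|)² = (V_DD − V_SG)/R.
Let x = V_SG − 0.649. Then 59.9 x² + x − 4.961 = 0, giving x = 0.28 V (positive root), so V_SG = 0.929 V.
I_D = (V_DD − V_SG)/R = (5.61 − 0.929) / 23.5 = 0.199 mA.

I_D = 0.199 mA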